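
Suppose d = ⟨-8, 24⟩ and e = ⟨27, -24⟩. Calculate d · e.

-792

d · e = (-8)·27 + 24·(-24) = -216 - 576 = -792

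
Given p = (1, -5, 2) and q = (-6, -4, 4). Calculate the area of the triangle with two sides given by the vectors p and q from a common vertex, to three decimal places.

19.723

i: (-5)·4 - 2·(-4) = -20 - (-8) = -12
j: 2·(-6) - 1·4 = -12 - 4 = -16
k: 1·(-4) - (-5)·(-6) = -4 - 30 = -34
p × q = (-12, -16, -34)
|p × q| = √((-12)² + (-16)² + (-34)²) = √1556 ≈ 39.4462
area = ½ · 39.4462 ≈ 19.723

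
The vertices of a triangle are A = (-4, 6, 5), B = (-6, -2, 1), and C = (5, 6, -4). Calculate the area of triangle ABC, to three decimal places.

57.628

AB = (-2, -8, -4),  AC = (9, 0, -9)
i: (-8)·(-9) - (-4)·0 = 72 - 0 = 72
j: (-4)·9 - (-2)·(-9) = -36 - 18 = -54
k: (-2)·0 - (-8)·9 = 0 - (-72) = 72
AB × AC = (72, -54, 72)
|AB × AC| = √13284 ≈ 115.2562
area = ½ · 115.2562 ≈ 57.628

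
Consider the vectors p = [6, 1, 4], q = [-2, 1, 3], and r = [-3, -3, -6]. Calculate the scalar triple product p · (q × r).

q × r:
i: 1·(-6) - 3·(-3) = -6 - (-9) = 3
j: 3·(-3) - (-2)·(-6) = -9 - 12 = -21
k: (-2)·(-3) - 1·(-3) = 6 - (-3) = 9
q × r = (3, -21, 9)
p · (q × r) = 6·3 + 1·(-21) + 4·9 = 18 - 21 + 36 = 33

33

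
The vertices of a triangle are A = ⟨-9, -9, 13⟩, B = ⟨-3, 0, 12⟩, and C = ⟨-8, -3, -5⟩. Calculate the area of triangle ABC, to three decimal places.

AB = (6, 9, -1),  AC = (1, 6, -18)
i: 9·(-18) - (-1)·6 = -162 - (-6) = -156
j: (-1)·1 - 6·(-18) = -1 - (-108) = 107
k: 6·6 - 9·1 = 36 - 9 = 27
AB × AC = (-156, 107, 27)
|AB × AC| = √36514 ≈ 191.0864
area = ½ · 191.0864 ≈ 95.543

95.543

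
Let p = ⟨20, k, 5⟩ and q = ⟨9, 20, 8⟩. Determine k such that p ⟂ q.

p · q = 20·9 + k·20 + 5·8 = 220 + 20k
Set equal to 0: 20k = -220, so k = -11.

-11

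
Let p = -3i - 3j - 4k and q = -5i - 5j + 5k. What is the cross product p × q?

(-35, 35, 0)

i: (-3)·5 - (-4)·(-5) = -15 - 20 = -35
j: (-4)·(-5) - (-3)·5 = 20 - (-15) = 35
k: (-3)·(-5) - (-3)·(-5) = 15 - 15 = 0
p × q = (-35, 35, 0)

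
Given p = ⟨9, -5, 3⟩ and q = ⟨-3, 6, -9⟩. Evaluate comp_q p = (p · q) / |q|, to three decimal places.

p · q = 9·(-3) + (-5)·6 + 3·(-9) = -27 - 30 - 27 = -84
|q| = √(9 + 36 + 81) = √126 ≈ 11.2250
comp_q p = -84 / √126 ≈ -7.483

-7.483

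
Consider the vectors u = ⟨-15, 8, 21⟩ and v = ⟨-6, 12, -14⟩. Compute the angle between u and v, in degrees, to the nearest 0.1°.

u · v = (-15)·(-6) + 8·12 + 21·(-14) = 90 + 96 - 294 = -108
|u|² = 225 + 64 + 441 = 730,  |u| = √730 ≈ 27.018512
|v|² = 36 + 144 + 196 = 376,  |v| = √376 ≈ 19.390719
cos θ = -108 / (27.018512 · 19.390719) ≈ -0.20614
θ = arccos(-0.20614) ≈ 101.9°

101.9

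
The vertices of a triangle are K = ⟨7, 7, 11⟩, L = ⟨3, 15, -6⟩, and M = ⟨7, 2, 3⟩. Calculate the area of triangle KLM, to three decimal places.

KL = (-4, 8, -17),  KM = (0, -5, -8)
i: 8·(-8) - (-17)·(-5) = -64 - 85 = -149
j: (-17)·0 - (-4)·(-8) = 0 - 32 = -32
k: (-4)·(-5) - 8·0 = 20 - 0 = 20
KL × KM = (-149, -32, 20)
|KL × KM| = √23625 ≈ 153.7043
area = ½ · 153.7043 ≈ 76.852

76.852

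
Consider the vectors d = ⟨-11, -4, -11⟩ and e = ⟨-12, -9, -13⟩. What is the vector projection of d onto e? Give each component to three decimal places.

d · e = (-11)·(-12) + (-4)·(-9) + (-11)·(-13) = 132 + 36 + 143 = 311
|e|² = 144 + 81 + 169 = 394
proj_e d = (311/394) · (-12, -9, -13) ≈ (-9.472, -7.104, -10.261)

(-9.472, -7.104, -10.261)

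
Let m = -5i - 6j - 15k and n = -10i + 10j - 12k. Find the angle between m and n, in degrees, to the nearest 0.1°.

m · n = (-5)·(-10) + (-6)·10 + (-15)·(-12) = 50 - 60 + 180 = 170
|m|² = 25 + 36 + 225 = 286,  |m| = √286 ≈ 16.911535
|n|² = 100 + 100 + 144 = 344,  |n| = √344 ≈ 18.547237
cos θ = 170 / (16.911535 · 18.547237) ≈ 0.54198
θ = arccos(0.54198) ≈ 57.2°

57.2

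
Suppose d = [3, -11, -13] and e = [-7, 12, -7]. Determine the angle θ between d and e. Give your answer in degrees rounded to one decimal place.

103.3

d · e = 3·(-7) + (-11)·12 + (-13)·(-7) = -21 - 132 + 91 = -62
|d|² = 9 + 121 + 169 = 299,  |d| = √299 ≈ 17.291616
|e|² = 49 + 144 + 49 = 242,  |e| = √242 ≈ 15.556349
cos θ = -62 / (17.291616 · 15.556349) ≈ -0.23049
θ = arccos(-0.23049) ≈ 103.3°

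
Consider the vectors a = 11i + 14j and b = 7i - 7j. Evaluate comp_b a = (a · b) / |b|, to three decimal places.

a · b = 11·7 + 14·(-7) = 77 - 98 = -21
|b| = √(49 + 49) = √98 ≈ 9.8995
comp_b a = -21 / √98 ≈ -2.121

-2.121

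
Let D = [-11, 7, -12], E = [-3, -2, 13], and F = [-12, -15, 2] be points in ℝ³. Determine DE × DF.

(424, -137, -185)

DE = (8, -9, 25)
DF = (-1, -22, 14)
i: (-9)·14 - 25·(-22) = -126 - (-550) = 424
j: 25·(-1) - 8·14 = -25 - 112 = -137
k: 8·(-22) - (-9)·(-1) = -176 - 9 = -185
DE × DF = (424, -137, -185)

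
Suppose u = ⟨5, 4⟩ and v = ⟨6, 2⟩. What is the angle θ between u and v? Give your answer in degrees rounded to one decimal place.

20.2

u · v = 5·6 + 4·2 = 30 + 8 = 38
|u|² = 25 + 16 = 41,  |u| = √41 ≈ 6.403124
|v|² = 36 + 4 = 40,  |v| = √40 ≈ 6.324555
cos θ = 38 / (6.403124 · 6.324555) ≈ 0.93834
θ = arccos(0.93834) ≈ 20.2°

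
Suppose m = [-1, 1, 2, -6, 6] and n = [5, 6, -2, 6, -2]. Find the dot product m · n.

-51

m · n = (-1)·5 + 1·6 + 2·(-2) + (-6)·6 + 6·(-2) = -5 + 6 - 4 - 36 - 12 = -51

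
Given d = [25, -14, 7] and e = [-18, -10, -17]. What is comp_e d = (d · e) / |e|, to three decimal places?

d · e = 25·(-18) + (-14)·(-10) + 7·(-17) = -450 + 140 - 119 = -429
|e| = √(324 + 100 + 289) = √713 ≈ 26.7021
comp_e d = -429 / √713 ≈ -16.066

-16.066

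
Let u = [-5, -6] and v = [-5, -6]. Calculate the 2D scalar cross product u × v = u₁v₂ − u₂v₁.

0

(-5)·(-6) - (-6)·(-5) = 30 - 30 = 0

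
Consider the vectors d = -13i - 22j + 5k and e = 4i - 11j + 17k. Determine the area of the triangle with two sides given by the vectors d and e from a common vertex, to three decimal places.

i: (-22)·17 - 5·(-11) = -374 - (-55) = -319
j: 5·4 - (-13)·17 = 20 - (-221) = 241
k: (-13)·(-11) - (-22)·4 = 143 - (-88) = 231
d × e = (-319, 241, 231)
|d × e| = √((-319)² + 241² + 231²) = √213203 ≈ 461.7391
area = ½ · 461.7391 ≈ 230.870

230.870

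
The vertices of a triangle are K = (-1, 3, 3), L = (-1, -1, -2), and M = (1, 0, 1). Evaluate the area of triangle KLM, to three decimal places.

KL = (0, -4, -5),  KM = (2, -3, -2)
i: (-4)·(-2) - (-5)·(-3) = 8 - 15 = -7
j: (-5)·2 - 0·(-2) = -10 - 0 = -10
k: 0·(-3) - (-4)·2 = 0 - (-8) = 8
KL × KM = (-7, -10, 8)
|KL × KM| = √213 ≈ 14.5945
area = ½ · 14.5945 ≈ 7.297

7.297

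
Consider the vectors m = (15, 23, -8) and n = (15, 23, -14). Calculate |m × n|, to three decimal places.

164.754

i: 23·(-14) - (-8)·23 = -322 - (-184) = -138
j: (-8)·15 - 15·(-14) = -120 - (-210) = 90
k: 15·23 - 23·15 = 345 - 345 = 0
m × n = (-138, 90, 0)
|m × n| = √((-138)² + 90² + 0²) = √27144 ≈ 164.7544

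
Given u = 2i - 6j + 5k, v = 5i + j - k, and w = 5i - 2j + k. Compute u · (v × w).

v × w:
i: 1·1 - (-1)·(-2) = 1 - 2 = -1
j: (-1)·5 - 5·1 = -5 - 5 = -10
k: 5·(-2) - 1·5 = -10 - 5 = -15
v × w = (-1, -10, -15)
u · (v × w) = 2·(-1) + (-6)·(-10) + 5·(-15) = -2 + 60 - 75 = -17

-17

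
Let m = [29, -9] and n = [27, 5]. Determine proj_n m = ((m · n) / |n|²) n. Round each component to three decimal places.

(26.427, 4.894)

m · n = 29·27 + (-9)·5 = 783 - 45 = 738
|n|² = 729 + 25 = 754
proj_n m = (738/754) · (27, 5) ≈ (26.427, 4.894)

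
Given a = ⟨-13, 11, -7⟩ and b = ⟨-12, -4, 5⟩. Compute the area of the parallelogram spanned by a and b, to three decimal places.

238.298

i: 11·5 - (-7)·(-4) = 55 - 28 = 27
j: (-7)·(-12) - (-13)·5 = 84 - (-65) = 149
k: (-13)·(-4) - 11·(-12) = 52 - (-132) = 184
a × b = (27, 149, 184)
|a × b| = √(27² + 149² + 184²) = √56786 ≈ 238.2981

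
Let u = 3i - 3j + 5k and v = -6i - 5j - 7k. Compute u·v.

-38

u · v = 3·(-6) + (-3)·(-5) + 5·(-7) = -18 + 15 - 35 = -38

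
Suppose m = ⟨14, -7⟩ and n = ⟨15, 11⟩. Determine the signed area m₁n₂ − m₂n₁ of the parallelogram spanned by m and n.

14·11 - (-7)·15 = 154 - (-105) = 259

259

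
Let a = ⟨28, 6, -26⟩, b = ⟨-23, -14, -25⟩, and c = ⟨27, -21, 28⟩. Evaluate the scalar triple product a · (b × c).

-48248

b × c:
i: (-14)·28 - (-25)·(-21) = -392 - 525 = -917
j: (-25)·27 - (-23)·28 = -675 - (-644) = -31
k: (-23)·(-21) - (-14)·27 = 483 - (-378) = 861
b × c = (-917, -31, 861)
a · (b × c) = 28·(-917) + 6·(-31) + (-26)·861 = -25676 - 186 - 22386 = -48248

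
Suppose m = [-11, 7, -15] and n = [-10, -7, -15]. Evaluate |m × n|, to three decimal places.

i: 7·(-15) - (-15)·(-7) = -105 - 105 = -210
j: (-15)·(-10) - (-11)·(-15) = 150 - 165 = -15
k: (-11)·(-7) - 7·(-10) = 77 - (-70) = 147
m × n = (-210, -15, 147)
|m × n| = √((-210)² + (-15)² + 147²) = √65934 ≈ 256.7762

256.776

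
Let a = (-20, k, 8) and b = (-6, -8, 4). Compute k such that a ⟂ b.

a · b = (-20)·(-6) + k·(-8) + 8·4 = 152 - 8k
Set equal to 0: -8k = -152, so k = 19.

19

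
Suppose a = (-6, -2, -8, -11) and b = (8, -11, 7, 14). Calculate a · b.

a · b = (-6)·8 + (-2)·(-11) + (-8)·7 + (-11)·14 = -48 + 22 - 56 - 154 = -236

-236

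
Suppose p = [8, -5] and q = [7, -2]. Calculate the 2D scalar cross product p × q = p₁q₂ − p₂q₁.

19

8·(-2) - (-5)·7 = -16 - (-35) = 19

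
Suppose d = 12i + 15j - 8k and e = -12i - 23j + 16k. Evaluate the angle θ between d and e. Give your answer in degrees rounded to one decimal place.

d · e = 12·(-12) + 15·(-23) + (-8)·16 = -144 - 345 - 128 = -617
|d|² = 144 + 225 + 64 = 433,  |d| = √433 ≈ 20.808652
|e|² = 144 + 529 + 256 = 929,  |e| = √929 ≈ 30.479501
cos θ = -617 / (20.808652 · 30.479501) ≈ -0.97282
θ = arccos(-0.97282) ≈ 166.6°

166.6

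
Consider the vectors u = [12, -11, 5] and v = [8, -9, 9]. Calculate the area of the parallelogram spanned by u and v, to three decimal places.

i: (-11)·9 - 5·(-9) = -99 - (-45) = -54
j: 5·8 - 12·9 = 40 - 108 = -68
k: 12·(-9) - (-11)·8 = -108 - (-88) = -20
u × v = (-54, -68, -20)
|u × v| = √((-54)² + (-68)² + (-20)²) = √7940 ≈ 89.1067

89.107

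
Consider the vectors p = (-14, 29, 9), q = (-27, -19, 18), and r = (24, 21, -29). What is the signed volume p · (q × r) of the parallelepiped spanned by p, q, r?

q × r:
i: (-19)·(-29) - 18·21 = 551 - 378 = 173
j: 18·24 - (-27)·(-29) = 432 - 783 = -351
k: (-27)·21 - (-19)·24 = -567 - (-456) = -111
q × r = (173, -351, -111)
p · (q × r) = (-14)·173 + 29·(-351) + 9·(-111) = -2422 - 10179 - 999 = -13600

-13600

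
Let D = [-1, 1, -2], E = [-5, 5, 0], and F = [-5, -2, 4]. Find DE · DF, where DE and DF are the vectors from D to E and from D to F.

16

DE = E − D = (-4, 4, 2)
DF = F − D = (-4, -3, 6)
DE · DF = (-4)·(-4) + 4·(-3) + 2·6 = 16 - 12 + 12 = 16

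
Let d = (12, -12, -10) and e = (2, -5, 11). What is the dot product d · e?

-26

d · e = 12·2 + (-12)·(-5) + (-10)·11 = 24 + 60 - 110 = -26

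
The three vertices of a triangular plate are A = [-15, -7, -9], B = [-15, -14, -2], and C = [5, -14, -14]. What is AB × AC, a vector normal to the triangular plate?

AB = (0, -7, 7)
AC = (20, -7, -5)
i: (-7)·(-5) - 7·(-7) = 35 - (-49) = 84
j: 7·20 - 0·(-5) = 140 - 0 = 140
k: 0·(-7) - (-7)·20 = 0 - (-140) = 140
AB × AC = (84, 140, 140)

(84, 140, 140)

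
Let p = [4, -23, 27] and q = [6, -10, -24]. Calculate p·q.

p · q = 4·6 + (-23)·(-10) + 27·(-24) = 24 + 230 - 648 = -394

-394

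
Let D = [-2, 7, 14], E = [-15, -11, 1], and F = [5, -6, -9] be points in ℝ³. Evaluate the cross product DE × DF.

DE = (-13, -18, -13)
DF = (7, -13, -23)
i: (-18)·(-23) - (-13)·(-13) = 414 - 169 = 245
j: (-13)·7 - (-13)·(-23) = -91 - 299 = -390
k: (-13)·(-13) - (-18)·7 = 169 - (-126) = 295
DE × DF = (245, -390, 295)

(245, -390, 295)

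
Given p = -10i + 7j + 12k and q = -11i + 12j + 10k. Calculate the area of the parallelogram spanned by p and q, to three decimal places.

i: 7·10 - 12·12 = 70 - 144 = -74
j: 12·(-11) - (-10)·10 = -132 - (-100) = -32
k: (-10)·12 - 7·(-11) = -120 - (-77) = -43
p × q = (-74, -32, -43)
|p × q| = √((-74)² + (-32)² + (-43)²) = √8349 ≈ 91.3729

91.373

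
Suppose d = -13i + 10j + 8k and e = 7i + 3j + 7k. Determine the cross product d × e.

i: 10·7 - 8·3 = 70 - 24 = 46
j: 8·7 - (-13)·7 = 56 - (-91) = 147
k: (-13)·3 - 10·7 = -39 - 70 = -109
d × e = (46, 147, -109)

(46, 147, -109)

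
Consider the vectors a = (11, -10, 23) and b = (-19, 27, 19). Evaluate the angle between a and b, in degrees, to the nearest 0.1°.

92.3

a · b = 11·(-19) + (-10)·27 + 23·19 = -209 - 270 + 437 = -42
|a|² = 121 + 100 + 529 = 750,  |a| = √750 ≈ 27.386128
|b|² = 361 + 729 + 361 = 1451,  |b| = √1451 ≈ 38.091994
cos θ = -42 / (27.386128 · 38.091994) ≈ -0.04026
θ = arccos(-0.04026) ≈ 92.3°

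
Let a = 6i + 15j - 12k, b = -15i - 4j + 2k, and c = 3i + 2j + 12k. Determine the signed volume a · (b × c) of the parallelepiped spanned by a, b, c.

b × c:
i: (-4)·12 - 2·2 = -48 - 4 = -52
j: 2·3 - (-15)·12 = 6 - (-180) = 186
k: (-15)·2 - (-4)·3 = -30 - (-12) = -18
b × c = (-52, 186, -18)
a · (b × c) = 6·(-52) + 15·186 + (-12)·(-18) = -312 + 2790 + 216 = 2694

2694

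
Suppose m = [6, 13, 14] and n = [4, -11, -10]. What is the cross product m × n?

i: 13·(-10) - 14·(-11) = -130 - (-154) = 24
j: 14·4 - 6·(-10) = 56 - (-60) = 116
k: 6·(-11) - 13·4 = -66 - 52 = -118
m × n = (24, 116, -118)

(24, 116, -118)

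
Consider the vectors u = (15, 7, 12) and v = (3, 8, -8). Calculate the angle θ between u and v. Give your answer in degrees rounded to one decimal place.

u · v = 15·3 + 7·8 + 12·(-8) = 45 + 56 - 96 = 5
|u|² = 225 + 49 + 144 = 418,  |u| = √418 ≈ 20.445048
|v|² = 9 + 64 + 64 = 137,  |v| = √137 ≈ 11.704700
cos θ = 5 / (20.445048 · 11.704700) ≈ 0.02089
θ = arccos(0.02089) ≈ 88.8°

88.8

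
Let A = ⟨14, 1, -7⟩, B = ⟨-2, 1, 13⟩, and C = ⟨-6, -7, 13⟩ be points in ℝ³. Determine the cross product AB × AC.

(160, -80, 128)

AB = (-16, 0, 20)
AC = (-20, -8, 20)
i: 0·20 - 20·(-8) = 0 - (-160) = 160
j: 20·(-20) - (-16)·20 = -400 - (-320) = -80
k: (-16)·(-8) - 0·(-20) = 128 - 0 = 128
AB × AC = (160, -80, 128)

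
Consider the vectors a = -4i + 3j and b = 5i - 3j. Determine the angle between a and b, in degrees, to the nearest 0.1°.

a · b = (-4)·5 + 3·(-3) = -20 - 9 = -29
|a|² = 16 + 9 = 25,  |a| = √25 ≈ 5.000000
|b|² = 25 + 9 = 34,  |b| = √34 ≈ 5.830952
cos θ = -29 / (5.000000 · 5.830952) ≈ -0.99469
θ = arccos(-0.99469) ≈ 174.1°

174.1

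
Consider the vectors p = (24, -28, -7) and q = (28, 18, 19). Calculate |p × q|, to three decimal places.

i: (-28)·19 - (-7)·18 = -532 - (-126) = -406
j: (-7)·28 - 24·19 = -196 - 456 = -652
k: 24·18 - (-28)·28 = 432 - (-784) = 1216
p × q = (-406, -652, 1216)
|p × q| = √((-406)² + (-652)² + 1216²) = √2068596 ≈ 1438.2615

1438.261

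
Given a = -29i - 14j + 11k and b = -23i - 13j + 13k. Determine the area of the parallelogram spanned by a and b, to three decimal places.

i: (-14)·13 - 11·(-13) = -182 - (-143) = -39
j: 11·(-23) - (-29)·13 = -253 - (-377) = 124
k: (-29)·(-13) - (-14)·(-23) = 377 - 322 = 55
a × b = (-39, 124, 55)
|a × b| = √((-39)² + 124² + 55²) = √19922 ≈ 141.1453

141.145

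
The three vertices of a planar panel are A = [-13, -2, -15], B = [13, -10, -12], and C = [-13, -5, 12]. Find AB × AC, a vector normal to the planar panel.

(-207, -702, -78)

AB = (26, -8, 3)
AC = (0, -3, 27)
i: (-8)·27 - 3·(-3) = -216 - (-9) = -207
j: 3·0 - 26·27 = 0 - 702 = -702
k: 26·(-3) - (-8)·0 = -78 - 0 = -78
AB × AC = (-207, -702, -78)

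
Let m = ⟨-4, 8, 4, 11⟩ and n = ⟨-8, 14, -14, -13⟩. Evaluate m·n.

-55

m · n = (-4)·(-8) + 8·14 + 4·(-14) + 11·(-13) = 32 + 112 - 56 - 143 = -55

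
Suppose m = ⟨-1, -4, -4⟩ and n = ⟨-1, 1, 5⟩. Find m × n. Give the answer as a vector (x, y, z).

(-16, 9, -5)

i: (-4)·5 - (-4)·1 = -20 - (-4) = -16
j: (-4)·(-1) - (-1)·5 = 4 - (-5) = 9
k: (-1)·1 - (-4)·(-1) = -1 - 4 = -5
m × n = (-16, 9, -5)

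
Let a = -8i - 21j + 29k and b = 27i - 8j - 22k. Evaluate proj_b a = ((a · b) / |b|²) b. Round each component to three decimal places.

(-14.504, 4.298, 11.818)

a · b = (-8)·27 + (-21)·(-8) + 29·(-22) = -216 + 168 - 638 = -686
|b|² = 729 + 64 + 484 = 1277
proj_b a = (-686/1277) · (27, -8, -22) ≈ (-14.504, 4.298, 11.818)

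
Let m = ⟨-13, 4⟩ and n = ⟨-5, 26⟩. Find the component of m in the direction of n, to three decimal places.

m · n = (-13)·(-5) + 4·26 = 65 + 104 = 169
|n| = √(25 + 676) = √701 ≈ 26.4764
comp_n m = 169 / √701 ≈ 6.383

6.383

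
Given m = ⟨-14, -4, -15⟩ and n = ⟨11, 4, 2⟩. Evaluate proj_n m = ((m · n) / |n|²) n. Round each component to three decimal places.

(-15.603, -5.674, -2.837)

m · n = (-14)·11 + (-4)·4 + (-15)·2 = -154 - 16 - 30 = -200
|n|² = 121 + 16 + 4 = 141
proj_n m = (-200/141) · (11, 4, 2) ≈ (-15.603, -5.674, -2.837)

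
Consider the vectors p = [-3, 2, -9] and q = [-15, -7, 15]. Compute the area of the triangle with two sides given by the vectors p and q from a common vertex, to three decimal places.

i: 2·15 - (-9)·(-7) = 30 - 63 = -33
j: (-9)·(-15) - (-3)·15 = 135 - (-45) = 180
k: (-3)·(-7) - 2·(-15) = 21 - (-30) = 51
p × q = (-33, 180, 51)
|p × q| = √((-33)² + 180² + 51²) = √36090 ≈ 189.9737
area = ½ · 189.9737 ≈ 94.987

94.987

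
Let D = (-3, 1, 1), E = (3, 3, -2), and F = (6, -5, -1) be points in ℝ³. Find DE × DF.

DE = (6, 2, -3)
DF = (9, -6, -2)
i: 2·(-2) - (-3)·(-6) = -4 - 18 = -22
j: (-3)·9 - 6·(-2) = -27 - (-12) = -15
k: 6·(-6) - 2·9 = -36 - 18 = -54
DE × DF = (-22, -15, -54)

(-22, -15, -54)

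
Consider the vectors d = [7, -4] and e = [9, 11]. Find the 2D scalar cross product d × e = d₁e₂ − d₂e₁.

113

7·11 - (-4)·9 = 77 - (-36) = 113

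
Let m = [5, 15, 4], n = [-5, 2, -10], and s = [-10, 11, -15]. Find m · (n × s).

n × s:
i: 2·(-15) - (-10)·11 = -30 - (-110) = 80
j: (-10)·(-10) - (-5)·(-15) = 100 - 75 = 25
k: (-5)·11 - 2·(-10) = -55 - (-20) = -35
n × s = (80, 25, -35)
m · (n × s) = 5·80 + 15·25 + 4·(-35) = 400 + 375 - 140 = 635

635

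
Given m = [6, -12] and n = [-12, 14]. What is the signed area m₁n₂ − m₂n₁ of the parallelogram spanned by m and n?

6·14 - (-12)·(-12) = 84 - 144 = -60

-60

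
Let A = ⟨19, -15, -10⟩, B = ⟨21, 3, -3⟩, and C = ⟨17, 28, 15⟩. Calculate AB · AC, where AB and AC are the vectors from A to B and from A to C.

945

AB = B − A = (2, 18, 7)
AC = C − A = (-2, 43, 25)
AB · AC = 2·(-2) + 18·43 + 7·25 = -4 + 774 + 175 = 945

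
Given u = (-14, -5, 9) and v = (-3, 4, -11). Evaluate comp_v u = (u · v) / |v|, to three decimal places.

u · v = (-14)·(-3) + (-5)·4 + 9·(-11) = 42 - 20 - 99 = -77
|v| = √(9 + 16 + 121) = √146 ≈ 12.0830
comp_v u = -77 / √146 ≈ -6.373

-6.373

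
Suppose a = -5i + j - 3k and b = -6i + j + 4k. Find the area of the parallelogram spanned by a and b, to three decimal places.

38.652

i: 1·4 - (-3)·1 = 4 - (-3) = 7
j: (-3)·(-6) - (-5)·4 = 18 - (-20) = 38
k: (-5)·1 - 1·(-6) = -5 - (-6) = 1
a × b = (7, 38, 1)
|a × b| = √(7² + 38² + 1²) = √1494 ≈ 38.6523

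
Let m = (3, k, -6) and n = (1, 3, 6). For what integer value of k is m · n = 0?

m · n = 3·1 + k·3 + (-6)·6 = -33 + 3k
Set equal to 0: 3k = 33, so k = 11.

11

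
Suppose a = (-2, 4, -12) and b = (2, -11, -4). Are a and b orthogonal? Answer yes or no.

yes

a · b = (-2)·2 + 4·(-11) + (-12)·(-4) = -4 - 44 + 48 = 0
Zero, so the vectors are orthogonal.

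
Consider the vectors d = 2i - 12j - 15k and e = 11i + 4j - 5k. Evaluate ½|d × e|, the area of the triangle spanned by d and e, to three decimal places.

120.442

i: (-12)·(-5) - (-15)·4 = 60 - (-60) = 120
j: (-15)·11 - 2·(-5) = -165 - (-10) = -155
k: 2·4 - (-12)·11 = 8 - (-132) = 140
d × e = (120, -155, 140)
|d × e| = √(120² + (-155)² + 140²) = √58025 ≈ 240.8838
area = ½ · 240.8838 ≈ 120.442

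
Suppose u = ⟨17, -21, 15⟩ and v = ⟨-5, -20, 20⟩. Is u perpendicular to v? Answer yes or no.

no

u · v = 17·(-5) + (-21)·(-20) + 15·20 = -85 + 420 + 300 = 635
Nonzero, so the vectors are not orthogonal.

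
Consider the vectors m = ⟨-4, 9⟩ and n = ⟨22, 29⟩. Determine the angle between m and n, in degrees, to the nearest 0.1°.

m · n = (-4)·22 + 9·29 = -88 + 261 = 173
|m|² = 16 + 81 = 97,  |m| = √97 ≈ 9.848858
|n|² = 484 + 841 = 1325,  |n| = √1325 ≈ 36.400549
cos θ = 173 / (9.848858 · 36.400549) ≈ 0.48256
θ = arccos(0.48256) ≈ 61.1°

61.1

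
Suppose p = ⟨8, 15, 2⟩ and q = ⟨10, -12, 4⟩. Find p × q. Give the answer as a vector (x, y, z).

i: 15·4 - 2·(-12) = 60 - (-24) = 84
j: 2·10 - 8·4 = 20 - 32 = -12
k: 8·(-12) - 15·10 = -96 - 150 = -246
p × q = (84, -12, -246)

(84, -12, -246)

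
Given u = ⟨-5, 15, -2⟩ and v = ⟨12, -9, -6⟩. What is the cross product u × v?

i: 15·(-6) - (-2)·(-9) = -90 - 18 = -108
j: (-2)·12 - (-5)·(-6) = -24 - 30 = -54
k: (-5)·(-9) - 15·12 = 45 - 180 = -135
u × v = (-108, -54, -135)

(-108, -54, -135)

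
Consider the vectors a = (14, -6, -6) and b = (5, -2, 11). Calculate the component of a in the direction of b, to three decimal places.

a · b = 14·5 + (-6)·(-2) + (-6)·11 = 70 + 12 - 66 = 16
|b| = √(25 + 4 + 121) = √150 ≈ 12.2474
comp_b a = 16 / √150 ≈ 1.306

1.306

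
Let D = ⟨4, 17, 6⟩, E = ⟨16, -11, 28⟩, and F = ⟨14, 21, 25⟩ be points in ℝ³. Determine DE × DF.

DE = (12, -28, 22)
DF = (10, 4, 19)
i: (-28)·19 - 22·4 = -532 - 88 = -620
j: 22·10 - 12·19 = 220 - 228 = -8
k: 12·4 - (-28)·10 = 48 - (-280) = 328
DE × DF = (-620, -8, 328)

(-620, -8, 328)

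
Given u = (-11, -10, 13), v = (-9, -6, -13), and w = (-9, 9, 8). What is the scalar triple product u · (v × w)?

v × w:
i: (-6)·8 - (-13)·9 = -48 - (-117) = 69
j: (-13)·(-9) - (-9)·8 = 117 - (-72) = 189
k: (-9)·9 - (-6)·(-9) = -81 - 54 = -135
v × w = (69, 189, -135)
u · (v × w) = (-11)·69 + (-10)·189 + 13·(-135) = -759 - 1890 - 1755 = -4404

-4404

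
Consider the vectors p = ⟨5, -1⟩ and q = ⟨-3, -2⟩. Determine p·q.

-13

p · q = 5·(-3) + (-1)·(-2) = -15 + 2 = -13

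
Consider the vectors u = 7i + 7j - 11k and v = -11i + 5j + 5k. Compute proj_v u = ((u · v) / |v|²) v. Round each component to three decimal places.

u · v = 7·(-11) + 7·5 + (-11)·5 = -77 + 35 - 55 = -97
|v|² = 121 + 25 + 25 = 171
proj_v u = (-97/171) · (-11, 5, 5) ≈ (6.240, -2.836, -2.836)

(6.240, -2.836, -2.836)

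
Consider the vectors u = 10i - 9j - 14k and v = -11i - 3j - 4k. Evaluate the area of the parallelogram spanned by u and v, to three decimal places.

233.051

i: (-9)·(-4) - (-14)·(-3) = 36 - 42 = -6
j: (-14)·(-11) - 10·(-4) = 154 - (-40) = 194
k: 10·(-3) - (-9)·(-11) = -30 - 99 = -129
u × v = (-6, 194, -129)
|u × v| = √((-6)² + 194² + (-129)²) = √54313 ≈ 233.0515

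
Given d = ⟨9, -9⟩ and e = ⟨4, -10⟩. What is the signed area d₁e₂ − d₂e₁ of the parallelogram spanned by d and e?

-54

9·(-10) - (-9)·4 = -90 - (-36) = -54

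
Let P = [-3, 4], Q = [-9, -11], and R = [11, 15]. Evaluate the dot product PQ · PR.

-249

PQ = Q − P = (-6, -15)
PR = R − P = (14, 11)
PQ · PR = (-6)·14 + (-15)·11 = -84 - 165 = -249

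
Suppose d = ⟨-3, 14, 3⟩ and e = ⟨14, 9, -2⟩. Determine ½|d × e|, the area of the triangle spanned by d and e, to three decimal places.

116.243

i: 14·(-2) - 3·9 = -28 - 27 = -55
j: 3·14 - (-3)·(-2) = 42 - 6 = 36
k: (-3)·9 - 14·14 = -27 - 196 = -223
d × e = (-55, 36, -223)
|d × e| = √((-55)² + 36² + (-223)²) = √54050 ≈ 232.4866
area = ½ · 232.4866 ≈ 116.243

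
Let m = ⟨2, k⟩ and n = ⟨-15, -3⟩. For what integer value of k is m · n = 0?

m · n = 2·(-15) + k·(-3) = -30 - 3k
Set equal to 0: -3k = 30, so k = -10.

-10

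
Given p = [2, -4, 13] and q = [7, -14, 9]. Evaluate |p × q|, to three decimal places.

163.233

i: (-4)·9 - 13·(-14) = -36 - (-182) = 146
j: 13·7 - 2·9 = 91 - 18 = 73
k: 2·(-14) - (-4)·7 = -28 - (-28) = 0
p × q = (146, 73, 0)
|p × q| = √(146² + 73² + 0²) = √26645 ≈ 163.2330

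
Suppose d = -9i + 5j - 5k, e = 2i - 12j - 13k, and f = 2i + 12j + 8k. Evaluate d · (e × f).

e × f:
i: (-12)·8 - (-13)·12 = -96 - (-156) = 60
j: (-13)·2 - 2·8 = -26 - 16 = -42
k: 2·12 - (-12)·2 = 24 - (-24) = 48
e × f = (60, -42, 48)
d · (e × f) = (-9)·60 + 5·(-42) + (-5)·48 = -540 - 210 - 240 = -990

-990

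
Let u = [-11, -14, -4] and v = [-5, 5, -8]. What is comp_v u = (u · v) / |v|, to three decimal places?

u · v = (-11)·(-5) + (-14)·5 + (-4)·(-8) = 55 - 70 + 32 = 17
|v| = √(25 + 25 + 64) = √114 ≈ 10.6771
comp_v u = 17 / √114 ≈ 1.592

1.592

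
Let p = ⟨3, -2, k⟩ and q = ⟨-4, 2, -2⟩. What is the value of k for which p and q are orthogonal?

-8

p · q = 3·(-4) + (-2)·2 + k·(-2) = -16 - 2k
Set equal to 0: -2k = 16, so k = -8.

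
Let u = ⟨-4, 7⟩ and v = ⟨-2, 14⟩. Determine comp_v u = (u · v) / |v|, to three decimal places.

7.495

u · v = (-4)·(-2) + 7·14 = 8 + 98 = 106
|v| = √(4 + 196) = √200 ≈ 14.1421
comp_v u = 106 / √200 ≈ 7.495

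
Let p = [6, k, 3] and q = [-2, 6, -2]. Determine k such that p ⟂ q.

3

p · q = 6·(-2) + k·6 + 3·(-2) = -18 + 6k
Set equal to 0: 6k = 18, so k = 3.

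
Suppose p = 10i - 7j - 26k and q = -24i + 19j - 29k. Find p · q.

381

p · q = 10·(-24) + (-7)·19 + (-26)·(-29) = -240 - 133 + 754 = 381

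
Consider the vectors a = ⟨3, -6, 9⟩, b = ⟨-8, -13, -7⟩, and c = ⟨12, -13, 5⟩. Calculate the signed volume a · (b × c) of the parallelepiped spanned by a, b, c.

2136

b × c:
i: (-13)·5 - (-7)·(-13) = -65 - 91 = -156
j: (-7)·12 - (-8)·5 = -84 - (-40) = -44
k: (-8)·(-13) - (-13)·12 = 104 - (-156) = 260
b × c = (-156, -44, 260)
a · (b × c) = 3·(-156) + (-6)·(-44) + 9·260 = -468 + 264 + 2340 = 2136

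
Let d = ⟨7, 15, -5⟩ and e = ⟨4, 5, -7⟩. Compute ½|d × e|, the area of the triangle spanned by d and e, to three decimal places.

44.345

i: 15·(-7) - (-5)·5 = -105 - (-25) = -80
j: (-5)·4 - 7·(-7) = -20 - (-49) = 29
k: 7·5 - 15·4 = 35 - 60 = -25
d × e = (-80, 29, -25)
|d × e| = √((-80)² + 29² + (-25)²) = √7866 ≈ 88.6905
area = ½ · 88.6905 ≈ 44.345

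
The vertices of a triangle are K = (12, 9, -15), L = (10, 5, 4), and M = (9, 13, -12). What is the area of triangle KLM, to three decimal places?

KL = (-2, -4, 19),  KM = (-3, 4, 3)
i: (-4)·3 - 19·4 = -12 - 76 = -88
j: 19·(-3) - (-2)·3 = -57 - (-6) = -51
k: (-2)·4 - (-4)·(-3) = -8 - 12 = -20
KL × KM = (-88, -51, -20)
|KL × KM| = √10745 ≈ 103.6581
area = ½ · 103.6581 ≈ 51.829

51.829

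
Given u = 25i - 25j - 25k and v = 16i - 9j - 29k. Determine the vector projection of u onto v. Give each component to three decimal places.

u · v = 25·16 + (-25)·(-9) + (-25)·(-29) = 400 + 225 + 725 = 1350
|v|² = 256 + 81 + 841 = 1178
proj_v u = (1350/1178) · (16, -9, -29) ≈ (18.336, -10.314, -33.234)

(18.336, -10.314, -33.234)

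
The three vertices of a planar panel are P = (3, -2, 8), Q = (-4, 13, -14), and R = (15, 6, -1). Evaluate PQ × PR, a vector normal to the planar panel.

PQ = (-7, 15, -22)
PR = (12, 8, -9)
i: 15·(-9) - (-22)·8 = -135 - (-176) = 41
j: (-22)·12 - (-7)·(-9) = -264 - 63 = -327
k: (-7)·8 - 15·12 = -56 - 180 = -236
PQ × PR = (41, -327, -236)

(41, -327, -236)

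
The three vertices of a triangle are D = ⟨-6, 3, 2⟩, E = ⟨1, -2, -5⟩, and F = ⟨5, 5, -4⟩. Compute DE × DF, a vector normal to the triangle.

(44, -35, 69)

DE = (7, -5, -7)
DF = (11, 2, -6)
i: (-5)·(-6) - (-7)·2 = 30 - (-14) = 44
j: (-7)·11 - 7·(-6) = -77 - (-42) = -35
k: 7·2 - (-5)·11 = 14 - (-55) = 69
DE × DF = (44, -35, 69)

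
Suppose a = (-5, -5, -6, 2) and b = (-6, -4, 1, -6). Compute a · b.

32

a · b = (-5)·(-6) + (-5)·(-4) + (-6)·1 + 2·(-6) = 30 + 20 - 6 - 12 = 32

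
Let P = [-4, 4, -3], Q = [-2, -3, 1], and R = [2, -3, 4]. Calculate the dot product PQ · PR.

PQ = Q − P = (2, -7, 4)
PR = R − P = (6, -7, 7)
PQ · PR = 2·6 + (-7)·(-7) + 4·7 = 12 + 49 + 28 = 89

89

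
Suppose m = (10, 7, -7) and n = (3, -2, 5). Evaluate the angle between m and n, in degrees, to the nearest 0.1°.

102.7

m · n = 10·3 + 7·(-2) + (-7)·5 = 30 - 14 - 35 = -19
|m|² = 100 + 49 + 49 = 198,  |m| = √198 ≈ 14.071247
|n|² = 9 + 4 + 25 = 38,  |n| = √38 ≈ 6.164414
cos θ = -19 / (14.071247 · 6.164414) ≈ -0.21904
θ = arccos(-0.21904) ≈ 102.7°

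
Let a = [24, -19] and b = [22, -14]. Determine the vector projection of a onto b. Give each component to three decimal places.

(25.688, -16.347)

a · b = 24·22 + (-19)·(-14) = 528 + 266 = 794
|b|² = 484 + 196 = 680
proj_b a = (794/680) · (22, -14) ≈ (25.688, -16.347)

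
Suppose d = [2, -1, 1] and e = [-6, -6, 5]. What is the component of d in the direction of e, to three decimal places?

d · e = 2·(-6) + (-1)·(-6) + 1·5 = -12 + 6 + 5 = -1
|e| = √(36 + 36 + 25) = √97 ≈ 9.8489
comp_e d = -1 / √97 ≈ -0.102

-0.102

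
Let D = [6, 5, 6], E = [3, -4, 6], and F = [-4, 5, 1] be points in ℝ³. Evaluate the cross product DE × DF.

DE = (-3, -9, 0)
DF = (-10, 0, -5)
i: (-9)·(-5) - 0·0 = 45 - 0 = 45
j: 0·(-10) - (-3)·(-5) = 0 - 15 = -15
k: (-3)·0 - (-9)·(-10) = 0 - 90 = -90
DE × DF = (45, -15, -90)

(45, -15, -90)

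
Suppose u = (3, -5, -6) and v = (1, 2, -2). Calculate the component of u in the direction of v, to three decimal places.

1.667

u · v = 3·1 + (-5)·2 + (-6)·(-2) = 3 - 10 + 12 = 5
|v| = √(1 + 4 + 4) = √9 ≈ 3.0000
comp_v u = 5 / √9 ≈ 1.667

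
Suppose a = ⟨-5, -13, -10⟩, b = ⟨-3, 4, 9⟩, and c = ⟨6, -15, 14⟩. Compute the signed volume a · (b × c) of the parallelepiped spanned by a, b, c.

-2413

b × c:
i: 4·14 - 9·(-15) = 56 - (-135) = 191
j: 9·6 - (-3)·14 = 54 - (-42) = 96
k: (-3)·(-15) - 4·6 = 45 - 24 = 21
b × c = (191, 96, 21)
a · (b × c) = (-5)·191 + (-13)·96 + (-10)·21 = -955 - 1248 - 210 = -2413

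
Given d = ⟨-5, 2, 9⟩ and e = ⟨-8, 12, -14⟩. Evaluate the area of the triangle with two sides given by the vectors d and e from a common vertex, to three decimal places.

i: 2·(-14) - 9·12 = -28 - 108 = -136
j: 9·(-8) - (-5)·(-14) = -72 - 70 = -142
k: (-5)·12 - 2·(-8) = -60 - (-16) = -44
d × e = (-136, -142, -44)
|d × e| = √((-136)² + (-142)² + (-44)²) = √40596 ≈ 201.4845
area = ½ · 201.4845 ≈ 100.742

100.742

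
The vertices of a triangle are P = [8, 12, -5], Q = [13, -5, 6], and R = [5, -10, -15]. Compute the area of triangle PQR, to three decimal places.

PQ = (5, -17, 11),  PR = (-3, -22, -10)
i: (-17)·(-10) - 11·(-22) = 170 - (-242) = 412
j: 11·(-3) - 5·(-10) = -33 - (-50) = 17
k: 5·(-22) - (-17)·(-3) = -110 - 51 = -161
PQ × PR = (412, 17, -161)
|PQ × PR| = √195954 ≈ 442.6669
area = ½ · 442.6669 ≈ 221.333

221.333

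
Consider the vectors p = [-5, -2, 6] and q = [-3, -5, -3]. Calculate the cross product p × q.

(36, -33, 19)

i: (-2)·(-3) - 6·(-5) = 6 - (-30) = 36
j: 6·(-3) - (-5)·(-3) = -18 - 15 = -33
k: (-5)·(-5) - (-2)·(-3) = 25 - 6 = 19
p × q = (36, -33, 19)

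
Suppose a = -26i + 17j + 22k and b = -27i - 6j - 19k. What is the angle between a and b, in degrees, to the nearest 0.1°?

81.8

a · b = (-26)·(-27) + 17·(-6) + 22·(-19) = 702 - 102 - 418 = 182
|a|² = 676 + 289 + 484 = 1449,  |a| = √1449 ≈ 38.065733
|b|² = 729 + 36 + 361 = 1126,  |b| = √1126 ≈ 33.555923
cos θ = 182 / (38.065733 · 33.555923) ≈ 0.14248
θ = arccos(0.14248) ≈ 81.8°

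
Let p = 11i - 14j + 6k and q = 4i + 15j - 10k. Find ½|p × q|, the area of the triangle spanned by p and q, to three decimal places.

i: (-14)·(-10) - 6·15 = 140 - 90 = 50
j: 6·4 - 11·(-10) = 24 - (-110) = 134
k: 11·15 - (-14)·4 = 165 - (-56) = 221
p × q = (50, 134, 221)
|p × q| = √(50² + 134² + 221²) = √69297 ≈ 263.2432
area = ½ · 263.2432 ≈ 131.622

131.622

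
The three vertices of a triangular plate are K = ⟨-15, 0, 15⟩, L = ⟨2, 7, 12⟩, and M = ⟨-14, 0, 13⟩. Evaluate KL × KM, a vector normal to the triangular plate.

(-14, 31, -7)

KL = (17, 7, -3)
KM = (1, 0, -2)
i: 7·(-2) - (-3)·0 = -14 - 0 = -14
j: (-3)·1 - 17·(-2) = -3 - (-34) = 31
k: 17·0 - 7·1 = 0 - 7 = -7
KL × KM = (-14, 31, -7)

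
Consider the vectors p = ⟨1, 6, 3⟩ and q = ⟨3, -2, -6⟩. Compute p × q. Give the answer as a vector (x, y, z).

i: 6·(-6) - 3·(-2) = -36 - (-6) = -30
j: 3·3 - 1·(-6) = 9 - (-6) = 15
k: 1·(-2) - 6·3 = -2 - 18 = -20
p × q = (-30, 15, -20)

(-30, 15, -20)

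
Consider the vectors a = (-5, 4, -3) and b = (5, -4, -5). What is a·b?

a · b = (-5)·5 + 4·(-4) + (-3)·(-5) = -25 - 16 + 15 = -26

-26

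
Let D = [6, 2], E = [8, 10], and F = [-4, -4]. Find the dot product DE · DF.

-68

DE = E − D = (2, 8)
DF = F − D = (-10, -6)
DE · DF = 2·(-10) + 8·(-6) = -20 - 48 = -68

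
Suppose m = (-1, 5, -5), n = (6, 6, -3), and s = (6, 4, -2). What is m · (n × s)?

30

n × s:
i: 6·(-2) - (-3)·4 = -12 - (-12) = 0
j: (-3)·6 - 6·(-2) = -18 - (-12) = -6
k: 6·4 - 6·6 = 24 - 36 = -12
n × s = (0, -6, -12)
m · (n × s) = (-1)·0 + 5·(-6) + (-5)·(-12) = 0 - 30 + 60 = 30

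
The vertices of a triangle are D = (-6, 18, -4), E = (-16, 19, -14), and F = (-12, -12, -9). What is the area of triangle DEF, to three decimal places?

DE = (-10, 1, -10),  DF = (-6, -30, -5)
i: 1·(-5) - (-10)·(-30) = -5 - 300 = -305
j: (-10)·(-6) - (-10)·(-5) = 60 - 50 = 10
k: (-10)·(-30) - 1·(-6) = 300 - (-6) = 306
DE × DF = (-305, 10, 306)
|DE × DF| = √186761 ≈ 432.1585
area = ½ · 432.1585 ≈ 216.079

216.079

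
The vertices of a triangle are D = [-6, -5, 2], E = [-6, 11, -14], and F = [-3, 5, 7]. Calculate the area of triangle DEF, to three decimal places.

DE = (0, 16, -16),  DF = (3, 10, 5)
i: 16·5 - (-16)·10 = 80 - (-160) = 240
j: (-16)·3 - 0·5 = -48 - 0 = -48
k: 0·10 - 16·3 = 0 - 48 = -48
DE × DF = (240, -48, -48)
|DE × DF| = √62208 ≈ 249.4153
area = ½ · 249.4153 ≈ 124.708

124.708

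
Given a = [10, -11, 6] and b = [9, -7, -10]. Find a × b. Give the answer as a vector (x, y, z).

(152, 154, 29)

i: (-11)·(-10) - 6·(-7) = 110 - (-42) = 152
j: 6·9 - 10·(-10) = 54 - (-100) = 154
k: 10·(-7) - (-11)·9 = -70 - (-99) = 29
a × b = (152, 154, 29)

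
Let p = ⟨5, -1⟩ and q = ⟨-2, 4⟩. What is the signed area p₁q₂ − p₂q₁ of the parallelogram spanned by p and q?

5·4 - (-1)·(-2) = 20 - 2 = 18

18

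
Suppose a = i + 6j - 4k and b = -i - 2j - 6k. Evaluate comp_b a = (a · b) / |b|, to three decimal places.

a · b = 1·(-1) + 6·(-2) + (-4)·(-6) = -1 - 12 + 24 = 11
|b| = √(1 + 4 + 36) = √41 ≈ 6.4031
comp_b a = 11 / √41 ≈ 1.718

1.718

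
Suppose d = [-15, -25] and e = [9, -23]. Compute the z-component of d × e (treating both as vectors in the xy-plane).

570

(-15)·(-23) - (-25)·9 = 345 - (-225) = 570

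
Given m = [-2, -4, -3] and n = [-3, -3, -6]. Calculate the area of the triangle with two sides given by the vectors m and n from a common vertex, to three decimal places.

8.216

i: (-4)·(-6) - (-3)·(-3) = 24 - 9 = 15
j: (-3)·(-3) - (-2)·(-6) = 9 - 12 = -3
k: (-2)·(-3) - (-4)·(-3) = 6 - 12 = -6
m × n = (15, -3, -6)
|m × n| = √(15² + (-3)² + (-6)²) = √270 ≈ 16.4317
area = ½ · 16.4317 ≈ 8.216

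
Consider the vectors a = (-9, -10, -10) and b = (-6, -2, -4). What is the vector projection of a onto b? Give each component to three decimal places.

(-12.214, -4.071, -8.143)

a · b = (-9)·(-6) + (-10)·(-2) + (-10)·(-4) = 54 + 20 + 40 = 114
|b|² = 36 + 4 + 16 = 56
proj_b a = (114/56) · (-6, -2, -4) ≈ (-12.214, -4.071, -8.143)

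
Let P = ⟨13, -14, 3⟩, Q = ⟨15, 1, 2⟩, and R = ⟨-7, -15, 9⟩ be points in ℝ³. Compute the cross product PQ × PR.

(89, 8, 298)

PQ = (2, 15, -1)
PR = (-20, -1, 6)
i: 15·6 - (-1)·(-1) = 90 - 1 = 89
j: (-1)·(-20) - 2·6 = 20 - 12 = 8
k: 2·(-1) - 15·(-20) = -2 - (-300) = 298
PQ × PR = (89, 8, 298)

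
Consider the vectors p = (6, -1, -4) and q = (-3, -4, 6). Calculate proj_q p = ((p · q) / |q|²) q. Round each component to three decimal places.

(1.869, 2.492, -3.738)

p · q = 6·(-3) + (-1)·(-4) + (-4)·6 = -18 + 4 - 24 = -38
|q|² = 9 + 16 + 36 = 61
proj_q p = (-38/61) · (-3, -4, 6) ≈ (1.869, 2.492, -3.738)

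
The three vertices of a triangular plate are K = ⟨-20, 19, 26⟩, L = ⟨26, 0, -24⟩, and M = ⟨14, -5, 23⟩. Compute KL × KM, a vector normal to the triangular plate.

(-1143, -1562, -458)

KL = (46, -19, -50)
KM = (34, -24, -3)
i: (-19)·(-3) - (-50)·(-24) = 57 - 1200 = -1143
j: (-50)·34 - 46·(-3) = -1700 - (-138) = -1562
k: 46·(-24) - (-19)·34 = -1104 - (-646) = -458
KL × KM = (-1143, -1562, -458)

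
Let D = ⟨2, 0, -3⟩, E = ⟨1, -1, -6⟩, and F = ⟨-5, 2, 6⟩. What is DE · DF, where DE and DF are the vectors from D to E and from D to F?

-22

DE = E − D = (-1, -1, -3)
DF = F − D = (-7, 2, 9)
DE · DF = (-1)·(-7) + (-1)·2 + (-3)·9 = 7 - 2 - 27 = -22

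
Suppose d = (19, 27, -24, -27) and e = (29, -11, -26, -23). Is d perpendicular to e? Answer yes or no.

d · e = 19·29 + 27·(-11) + (-24)·(-26) + (-27)·(-23) = 551 - 297 + 624 + 621 = 1499
Nonzero, so the vectors are not orthogonal.

no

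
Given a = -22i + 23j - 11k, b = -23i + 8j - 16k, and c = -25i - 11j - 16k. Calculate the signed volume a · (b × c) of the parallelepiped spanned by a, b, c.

2441

b × c:
i: 8·(-16) - (-16)·(-11) = -128 - 176 = -304
j: (-16)·(-25) - (-23)·(-16) = 400 - 368 = 32
k: (-23)·(-11) - 8·(-25) = 253 - (-200) = 453
b × c = (-304, 32, 453)
a · (b × c) = (-22)·(-304) + 23·32 + (-11)·453 = 6688 + 736 - 4983 = 2441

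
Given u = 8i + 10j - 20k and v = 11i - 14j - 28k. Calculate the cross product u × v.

i: 10·(-28) - (-20)·(-14) = -280 - 280 = -560
j: (-20)·11 - 8·(-28) = -220 - (-224) = 4
k: 8·(-14) - 10·11 = -112 - 110 = -222
u × v = (-560, 4, -222)

(-560, 4, -222)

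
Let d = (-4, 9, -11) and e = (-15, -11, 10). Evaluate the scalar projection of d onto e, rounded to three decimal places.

d · e = (-4)·(-15) + 9·(-11) + (-11)·10 = 60 - 99 - 110 = -149
|e| = √(225 + 121 + 100) = √446 ≈ 21.1187
comp_e d = -149 / √446 ≈ -7.055

-7.055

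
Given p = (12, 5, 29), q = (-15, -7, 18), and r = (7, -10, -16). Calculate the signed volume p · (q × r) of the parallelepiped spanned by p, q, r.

8705

q × r:
i: (-7)·(-16) - 18·(-10) = 112 - (-180) = 292
j: 18·7 - (-15)·(-16) = 126 - 240 = -114
k: (-15)·(-10) - (-7)·7 = 150 - (-49) = 199
q × r = (292, -114, 199)
p · (q × r) = 12·292 + 5·(-114) + 29·199 = 3504 - 570 + 5771 = 8705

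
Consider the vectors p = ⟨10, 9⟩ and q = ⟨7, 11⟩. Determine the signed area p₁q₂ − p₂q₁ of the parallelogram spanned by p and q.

10·11 - 9·7 = 110 - 63 = 47

47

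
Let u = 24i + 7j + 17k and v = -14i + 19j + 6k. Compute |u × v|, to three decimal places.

729.247

i: 7·6 - 17·19 = 42 - 323 = -281
j: 17·(-14) - 24·6 = -238 - 144 = -382
k: 24·19 - 7·(-14) = 456 - (-98) = 554
u × v = (-281, -382, 554)
|u × v| = √((-281)² + (-382)² + 554²) = √531801 ≈ 729.2469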